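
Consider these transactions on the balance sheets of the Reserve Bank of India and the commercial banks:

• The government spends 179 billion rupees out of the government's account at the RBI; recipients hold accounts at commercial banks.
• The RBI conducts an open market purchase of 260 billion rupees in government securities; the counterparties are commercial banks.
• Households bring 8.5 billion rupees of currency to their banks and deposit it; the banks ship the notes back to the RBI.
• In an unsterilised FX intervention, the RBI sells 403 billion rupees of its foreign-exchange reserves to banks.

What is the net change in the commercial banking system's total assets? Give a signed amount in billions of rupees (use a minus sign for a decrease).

+187.5 billion

Government spending 179 billion rupees: bank balance sheets expand → +179B.
OMO purchase (from banks) 260 billion rupees: just an asset swap on bank balance sheets → 0.
Currency deposit 8.5 billion rupees: bank balance sheets expand → +8.5B.
FX sale 403 billion rupees: just an asset swap on bank balance sheets → 0.
Net: 179 + 0 + 8.5 + 0 = +187.5 billion.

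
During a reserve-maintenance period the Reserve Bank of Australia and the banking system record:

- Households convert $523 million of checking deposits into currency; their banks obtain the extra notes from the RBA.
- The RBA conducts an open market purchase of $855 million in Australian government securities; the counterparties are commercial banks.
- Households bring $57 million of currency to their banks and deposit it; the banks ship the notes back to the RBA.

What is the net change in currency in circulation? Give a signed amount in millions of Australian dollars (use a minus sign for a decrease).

Currency withdrawal $523 million: notes leave the central bank → +$523M.
OMO purchase (from banks) $855 million: no currency enters or leaves circulation → 0.
Currency deposit $57 million: notes return to the central bank → −$57M.
Net: 523 + 0 − 57 = +$466 million.

+$466 million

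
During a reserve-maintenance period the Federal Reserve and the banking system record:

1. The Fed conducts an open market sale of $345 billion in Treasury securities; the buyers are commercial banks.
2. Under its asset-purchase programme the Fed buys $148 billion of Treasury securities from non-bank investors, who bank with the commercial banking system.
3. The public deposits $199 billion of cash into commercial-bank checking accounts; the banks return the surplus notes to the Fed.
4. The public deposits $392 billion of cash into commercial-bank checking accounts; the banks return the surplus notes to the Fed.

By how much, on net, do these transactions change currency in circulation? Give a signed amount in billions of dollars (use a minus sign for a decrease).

Fed balance sheet:
  Assets:      Securities −$197B
  Liabilities: Bank reserves +$394B, Currency in circulation −$591B
So the change in currency in circulation is -$591 billion.

-$591 billion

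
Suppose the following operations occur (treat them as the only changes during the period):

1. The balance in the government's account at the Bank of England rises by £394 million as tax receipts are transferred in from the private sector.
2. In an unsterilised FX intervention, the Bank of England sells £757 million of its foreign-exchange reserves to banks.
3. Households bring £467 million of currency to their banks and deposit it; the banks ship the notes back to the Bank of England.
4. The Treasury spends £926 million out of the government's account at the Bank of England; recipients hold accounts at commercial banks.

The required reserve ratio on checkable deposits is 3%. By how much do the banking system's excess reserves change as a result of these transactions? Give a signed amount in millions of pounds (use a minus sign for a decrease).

+£212.03 million

Government account inflow £394 million: reserves −£394M, deposits −£394M.
FX sale £757 million: reserves −£757M, deposits 0.
Currency deposit £467 million: reserves +£467M, deposits +£467M.
Government spending £926 million: reserves +£926M, deposits +£926M.
Totals: Δreserves = +£242M, Δdeposits = +£999M.
Δrequired reserves = 3% × +£999M = +£29.97M.
Δexcess reserves = Δreserves − Δrequired = +£242M − (+£29.97M) = +£212.03 million.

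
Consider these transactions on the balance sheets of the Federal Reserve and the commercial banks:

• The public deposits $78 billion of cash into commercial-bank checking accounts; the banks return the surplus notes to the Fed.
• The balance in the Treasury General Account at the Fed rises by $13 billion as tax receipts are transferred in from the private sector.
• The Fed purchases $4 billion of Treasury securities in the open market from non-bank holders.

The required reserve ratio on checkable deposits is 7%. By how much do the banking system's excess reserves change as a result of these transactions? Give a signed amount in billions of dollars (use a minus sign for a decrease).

+$64.17 billion

Currency deposit $78 billion: reserves +$78B, deposits +$78B.
Government account inflow $13 billion: reserves −$13B, deposits −$13B.
Asset purchase (from non-banks) $4 billion: reserves +$4B, deposits +$4B.
Totals: Δreserves = +$69B, Δdeposits = +$69B.
Δrequired reserves = 7% × +$69B = +$4.83B.
Δexcess reserves = Δreserves − Δrequired = +$69B − (+$4.83B) = +$64.17 billion.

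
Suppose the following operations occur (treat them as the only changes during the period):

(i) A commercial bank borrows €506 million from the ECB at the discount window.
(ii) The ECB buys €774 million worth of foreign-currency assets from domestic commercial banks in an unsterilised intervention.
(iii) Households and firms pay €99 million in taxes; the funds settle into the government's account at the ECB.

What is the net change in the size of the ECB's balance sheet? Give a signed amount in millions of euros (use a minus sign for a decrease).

ECB balance sheet:
  Assets:      Loans to banks +€506M, Foreign assets +€774M
  Liabilities: Bank reserves +€1181M, Government deposits +€99M
Change in total ECB assets = +€1280 million.

+€1280 million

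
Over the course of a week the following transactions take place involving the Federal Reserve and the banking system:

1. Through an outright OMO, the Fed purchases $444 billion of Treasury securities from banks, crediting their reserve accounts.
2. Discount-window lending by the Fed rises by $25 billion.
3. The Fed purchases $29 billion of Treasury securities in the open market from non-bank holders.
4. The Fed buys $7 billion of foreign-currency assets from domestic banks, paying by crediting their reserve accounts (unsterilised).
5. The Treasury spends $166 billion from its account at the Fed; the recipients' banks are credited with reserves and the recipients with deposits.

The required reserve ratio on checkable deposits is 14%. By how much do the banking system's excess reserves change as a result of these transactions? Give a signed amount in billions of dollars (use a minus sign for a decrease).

OMO purchase (from banks) $444 billion: reserves +$444B, deposits 0.
Discount-window loan $25 billion: reserves +$25B, deposits 0.
Asset purchase (from non-banks) $29 billion: reserves +$29B, deposits +$29B.
FX purchase $7 billion: reserves +$7B, deposits 0.
Government spending $166 billion: reserves +$166B, deposits +$166B.
Totals: Δreserves = +$671B, Δdeposits = +$195B.
Δrequired reserves = 14% × +$195B = +$27.3B.
Δexcess reserves = Δreserves − Δrequired = +$671B − (+$27.3B) = +$643.7 billion.

+$643.7 billion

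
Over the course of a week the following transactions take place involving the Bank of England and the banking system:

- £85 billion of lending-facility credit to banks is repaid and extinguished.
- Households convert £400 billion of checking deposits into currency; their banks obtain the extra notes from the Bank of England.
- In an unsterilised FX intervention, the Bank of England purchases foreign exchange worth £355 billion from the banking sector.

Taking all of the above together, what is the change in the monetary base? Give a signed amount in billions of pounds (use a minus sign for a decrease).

+£270 billion

Discount-window repayment £85 billion: Bank of England balance sheet contracts → −£85B.
Currency withdrawal £400 billion: just a shift between currency and reserves — both are base money → 0.
FX purchase £355 billion: Bank of England balance sheet expands → +£355B.
Net: −85 + 0 + 355 = +£270 billion.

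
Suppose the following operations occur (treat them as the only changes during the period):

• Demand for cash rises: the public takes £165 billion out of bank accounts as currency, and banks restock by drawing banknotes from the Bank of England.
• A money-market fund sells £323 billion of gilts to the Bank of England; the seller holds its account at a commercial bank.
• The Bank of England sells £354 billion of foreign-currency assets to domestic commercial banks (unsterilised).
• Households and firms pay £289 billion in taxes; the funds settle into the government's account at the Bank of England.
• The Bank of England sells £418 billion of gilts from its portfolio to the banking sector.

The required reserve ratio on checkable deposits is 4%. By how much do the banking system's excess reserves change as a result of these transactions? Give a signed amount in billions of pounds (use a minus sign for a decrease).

Currency withdrawal £165 billion: reserves −£165B, deposits −£165B.
Asset purchase (from non-banks) £323 billion: reserves +£323B, deposits +£323B.
FX sale £354 billion: reserves −£354B, deposits 0.
Government account inflow £289 billion: reserves −£289B, deposits −£289B.
OMO sale (to banks) £418 billion: reserves −£418B, deposits 0.
Totals: Δreserves = −£903B, Δdeposits = −£131B.
Δrequired reserves = 4% × −£131B = −£5.24B.
Δexcess reserves = Δreserves − Δrequired = −£903B − (−£5.24B) = -£897.76 billion.

-£897.76 billion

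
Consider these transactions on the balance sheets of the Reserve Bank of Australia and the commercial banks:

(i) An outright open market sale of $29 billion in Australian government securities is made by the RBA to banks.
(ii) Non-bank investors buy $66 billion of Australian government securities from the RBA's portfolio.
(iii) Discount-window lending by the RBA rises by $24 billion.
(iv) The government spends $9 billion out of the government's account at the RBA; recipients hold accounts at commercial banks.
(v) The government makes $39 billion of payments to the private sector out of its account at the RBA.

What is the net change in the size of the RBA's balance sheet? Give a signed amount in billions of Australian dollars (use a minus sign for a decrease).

-$71 billion

OMO sale (to banks) $29 billion: an RBA asset is shed → −$29B.
Asset sale (to non-banks) $66 billion: an RBA asset is shed → −$66B.
Discount-window loan $24 billion: an RBA asset is acquired → +$24B.
Government spending $9 billion: only the composition of liabilities changes → 0.
Government spending $39 billion: only the composition of liabilities changes → 0.
Net: −29 − 66 + 24 + 0 + 0 = -$71 billion.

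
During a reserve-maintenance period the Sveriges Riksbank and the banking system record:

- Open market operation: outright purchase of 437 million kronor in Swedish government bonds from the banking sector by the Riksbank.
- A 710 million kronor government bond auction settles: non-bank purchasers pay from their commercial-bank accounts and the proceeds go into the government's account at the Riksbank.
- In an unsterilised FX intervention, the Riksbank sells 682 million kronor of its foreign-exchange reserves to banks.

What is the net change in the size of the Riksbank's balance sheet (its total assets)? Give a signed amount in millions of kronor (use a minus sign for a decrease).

-245 million

OMO purchase (from banks) 437 million kronor: a Riksbank asset is acquired → +437M.
Government account inflow 710 million kronor: only the composition of liabilities changes → 0.
FX sale 682 million kronor: a Riksbank asset is shed → −682M.
Net: 437 + 0 − 682 = -245 million.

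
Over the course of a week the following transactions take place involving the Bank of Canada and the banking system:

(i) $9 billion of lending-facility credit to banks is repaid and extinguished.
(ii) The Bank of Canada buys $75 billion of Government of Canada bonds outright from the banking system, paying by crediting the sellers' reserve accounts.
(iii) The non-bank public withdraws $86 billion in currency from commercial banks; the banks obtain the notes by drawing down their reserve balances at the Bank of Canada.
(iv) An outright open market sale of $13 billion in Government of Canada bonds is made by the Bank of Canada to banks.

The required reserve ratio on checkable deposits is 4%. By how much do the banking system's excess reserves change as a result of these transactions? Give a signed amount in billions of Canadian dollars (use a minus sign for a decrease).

Discount-window repayment $9 billion: reserves −$9B, deposits 0.
OMO purchase (from banks) $75 billion: reserves +$75B, deposits 0.
Currency withdrawal $86 billion: reserves −$86B, deposits −$86B.
OMO sale (to banks) $13 billion: reserves −$13B, deposits 0.
Totals: Δreserves = −$33B, Δdeposits = −$86B.
Δrequired reserves = 4% × −$86B = −$3.44B.
Δexcess reserves = Δreserves − Δrequired = −$33B − (−$3.44B) = -$29.56 billion.

-$29.56 billion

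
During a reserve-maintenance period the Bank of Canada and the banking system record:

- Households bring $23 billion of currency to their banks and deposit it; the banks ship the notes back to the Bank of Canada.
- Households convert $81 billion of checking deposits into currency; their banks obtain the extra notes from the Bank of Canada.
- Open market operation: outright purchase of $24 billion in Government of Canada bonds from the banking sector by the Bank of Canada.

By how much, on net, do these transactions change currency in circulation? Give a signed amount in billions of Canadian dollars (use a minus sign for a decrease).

Bank of Canada balance sheet:
  Assets:      Securities +$24B
  Liabilities: Bank reserves −$34B, Currency in circulation +$58B
So the change in currency in circulation is +$58 billion.

+$58 billion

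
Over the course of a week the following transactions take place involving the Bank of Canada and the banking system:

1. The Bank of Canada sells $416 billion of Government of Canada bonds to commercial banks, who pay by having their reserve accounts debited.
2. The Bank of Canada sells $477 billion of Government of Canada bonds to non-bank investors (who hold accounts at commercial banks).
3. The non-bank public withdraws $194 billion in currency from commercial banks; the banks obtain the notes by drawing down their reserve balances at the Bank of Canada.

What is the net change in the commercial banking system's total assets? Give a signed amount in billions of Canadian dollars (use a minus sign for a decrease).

OMO sale (to banks) $416 billion: just an asset swap on bank balance sheets → 0.
Asset sale (to non-banks) $477 billion: bank balance sheets shrink → −$477B.
Currency withdrawal $194 billion: bank balance sheets shrink → −$194B.
Net: 0 − 477 − 194 = -$671 billion.

-$671 billion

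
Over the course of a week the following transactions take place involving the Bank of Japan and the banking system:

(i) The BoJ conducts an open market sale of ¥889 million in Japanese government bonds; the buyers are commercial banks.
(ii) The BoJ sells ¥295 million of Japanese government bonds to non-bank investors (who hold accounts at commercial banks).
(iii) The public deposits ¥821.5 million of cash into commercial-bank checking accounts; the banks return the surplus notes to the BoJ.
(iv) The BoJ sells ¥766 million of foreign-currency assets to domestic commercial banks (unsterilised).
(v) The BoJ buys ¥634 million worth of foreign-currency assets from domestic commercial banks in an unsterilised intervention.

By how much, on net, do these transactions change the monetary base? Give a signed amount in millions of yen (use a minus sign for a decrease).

OMO sale (to banks) ¥889 million: BoJ balance sheet contracts → −¥889M.
Asset sale (to non-banks) ¥295 million: BoJ balance sheet contracts → −¥295M.
Currency deposit ¥821.5 million: just a shift between currency and reserves — both are base money → 0.
FX sale ¥766 million: BoJ balance sheet contracts → −¥766M.
FX purchase ¥634 million: BoJ balance sheet expands → +¥634M.
Net: −889 − 295 + 0 − 766 + 634 = -¥1316 million.

-¥1316 million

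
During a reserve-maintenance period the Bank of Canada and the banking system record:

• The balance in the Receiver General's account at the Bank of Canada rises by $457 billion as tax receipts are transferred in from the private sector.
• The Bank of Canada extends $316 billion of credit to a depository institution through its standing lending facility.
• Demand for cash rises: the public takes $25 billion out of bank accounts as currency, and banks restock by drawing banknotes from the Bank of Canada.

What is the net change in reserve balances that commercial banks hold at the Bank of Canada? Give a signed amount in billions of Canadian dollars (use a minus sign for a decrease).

-$166 billion

Government account inflow $457 billion: funds move from bank reserves into the government account → −$457B.
Discount-window loan $316 billion: the loan is credited to the bank's reserve account → +$316B.
Currency withdrawal $25 billion: banks swap reserves for currency → −$25B.
Net: −457 + 316 − 25 = -$166 billion.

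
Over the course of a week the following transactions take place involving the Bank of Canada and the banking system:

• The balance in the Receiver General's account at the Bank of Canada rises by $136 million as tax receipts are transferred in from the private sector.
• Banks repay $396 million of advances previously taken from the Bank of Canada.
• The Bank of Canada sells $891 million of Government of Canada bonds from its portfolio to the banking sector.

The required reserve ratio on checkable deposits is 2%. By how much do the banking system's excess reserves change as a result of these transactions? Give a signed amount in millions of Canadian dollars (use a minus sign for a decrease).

-$1420.28 million

Government account inflow $136 million: reserves −$136M, deposits −$136M.
Discount-window repayment $396 million: reserves −$396M, deposits 0.
OMO sale (to banks) $891 million: reserves −$891M, deposits 0.
Totals: Δreserves = −$1423M, Δdeposits = −$136M.
Δrequired reserves = 2% × −$136M = −$2.72M.
Δexcess reserves = Δreserves − Δrequired = −$1423M − (−$2.72M) = -$1420.28 million.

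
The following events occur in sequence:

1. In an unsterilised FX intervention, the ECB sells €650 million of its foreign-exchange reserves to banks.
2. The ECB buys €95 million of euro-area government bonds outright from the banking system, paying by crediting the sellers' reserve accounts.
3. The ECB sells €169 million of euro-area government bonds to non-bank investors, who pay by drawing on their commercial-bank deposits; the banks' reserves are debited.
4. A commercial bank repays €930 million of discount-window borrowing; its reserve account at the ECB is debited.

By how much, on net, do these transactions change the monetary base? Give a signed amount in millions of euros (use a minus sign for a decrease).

ECB balance sheet:
  Assets:      Securities −€74M, Loans to banks −€930M, Foreign assets −€650M
  Liabilities: Bank reserves −€1654M
Monetary base = currency + reserves: 0 + (−€1654M) = -€1654 million.

-€1654 million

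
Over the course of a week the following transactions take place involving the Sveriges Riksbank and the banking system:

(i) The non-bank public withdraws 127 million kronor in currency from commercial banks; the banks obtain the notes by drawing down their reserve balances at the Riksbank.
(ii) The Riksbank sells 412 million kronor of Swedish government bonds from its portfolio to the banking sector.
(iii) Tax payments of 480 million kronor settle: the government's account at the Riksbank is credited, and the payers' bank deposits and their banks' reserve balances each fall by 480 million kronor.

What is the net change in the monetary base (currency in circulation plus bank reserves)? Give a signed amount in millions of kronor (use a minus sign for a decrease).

-892 million

Riksbank balance sheet:
  Assets:      Securities −412M
  Liabilities: Bank reserves −1019M, Currency in circulation +127M, Government deposits +480M
Monetary base = currency + reserves: +127M + (−1019M) = -892 million.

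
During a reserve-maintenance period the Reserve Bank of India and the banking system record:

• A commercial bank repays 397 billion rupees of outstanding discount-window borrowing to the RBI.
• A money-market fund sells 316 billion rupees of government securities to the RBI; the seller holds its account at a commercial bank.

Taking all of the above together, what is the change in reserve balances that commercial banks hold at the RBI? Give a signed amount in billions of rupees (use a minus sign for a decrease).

RBI balance sheet:
  Assets:      Securities +316B, Loans to banks −397B
  Liabilities: Bank reserves −81B
So the change in reserve balances that commercial banks hold at the RBI is -81 billion.

-81 billion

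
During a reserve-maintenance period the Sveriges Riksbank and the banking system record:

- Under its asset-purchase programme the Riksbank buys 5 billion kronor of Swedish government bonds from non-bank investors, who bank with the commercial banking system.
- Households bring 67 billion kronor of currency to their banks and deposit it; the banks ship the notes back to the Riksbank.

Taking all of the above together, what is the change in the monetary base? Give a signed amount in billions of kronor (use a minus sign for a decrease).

Riksbank balance sheet:
  Assets:      Securities +5B
  Liabilities: Bank reserves +72B, Currency in circulation −67B
Monetary base = currency + reserves: −67B + (+72B) = +5 billion.

+5 billion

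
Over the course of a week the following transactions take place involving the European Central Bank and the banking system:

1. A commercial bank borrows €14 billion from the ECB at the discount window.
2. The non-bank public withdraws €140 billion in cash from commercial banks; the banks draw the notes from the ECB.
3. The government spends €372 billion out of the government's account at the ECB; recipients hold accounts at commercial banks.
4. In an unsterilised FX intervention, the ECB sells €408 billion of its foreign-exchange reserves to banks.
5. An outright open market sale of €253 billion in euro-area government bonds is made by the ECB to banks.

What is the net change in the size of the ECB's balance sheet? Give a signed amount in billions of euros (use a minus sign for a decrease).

ECB balance sheet:
  Assets:      Securities −€253B, Loans to banks +€14B, Foreign assets −€408B
  Liabilities: Bank reserves −€415B, Currency in circulation +€140B, Government deposits −€372B
Commercial banking system:
  Assets:      Reserves at CB −€415B, Securities +€253B, Foreign assets +€408B
  Liabilities: Checkable deposits +€232B, Borrowings from CB +€14B
Change in total ECB assets = -€647 billion.

-€647 billion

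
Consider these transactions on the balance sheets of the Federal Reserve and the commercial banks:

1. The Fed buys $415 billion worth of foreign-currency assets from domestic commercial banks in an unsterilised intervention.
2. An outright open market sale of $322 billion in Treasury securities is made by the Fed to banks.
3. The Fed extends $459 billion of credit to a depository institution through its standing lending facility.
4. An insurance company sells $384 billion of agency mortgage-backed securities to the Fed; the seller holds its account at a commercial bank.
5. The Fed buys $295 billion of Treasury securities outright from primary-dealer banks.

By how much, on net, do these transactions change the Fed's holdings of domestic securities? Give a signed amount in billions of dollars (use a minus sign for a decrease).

Fed balance sheet:
  Assets:      Securities +$357B, Loans to banks +$459B, Foreign assets +$415B
  Liabilities: Bank reserves +$1231B
Commercial banking system:
  Assets:      Reserves at CB +$1231B, Securities +$27B, Foreign assets −$415B
  Liabilities: Checkable deposits +$384B, Borrowings from CB +$459B
So the change in the Fed's holdings of domestic securities is +$357 billion.

+$357 billion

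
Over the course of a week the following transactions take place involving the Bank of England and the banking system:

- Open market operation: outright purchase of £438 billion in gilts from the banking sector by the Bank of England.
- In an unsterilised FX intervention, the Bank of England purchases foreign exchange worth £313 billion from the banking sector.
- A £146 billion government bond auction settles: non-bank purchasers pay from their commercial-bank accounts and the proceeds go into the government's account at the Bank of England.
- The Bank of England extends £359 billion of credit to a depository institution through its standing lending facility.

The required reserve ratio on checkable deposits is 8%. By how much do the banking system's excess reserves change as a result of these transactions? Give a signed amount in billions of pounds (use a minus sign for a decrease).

+£975.68 billion

OMO purchase (from banks) £438 billion: reserves +£438B, deposits 0.
FX purchase £313 billion: reserves +£313B, deposits 0.
Government account inflow £146 billion: reserves −£146B, deposits −£146B.
Discount-window loan £359 billion: reserves +£359B, deposits 0.
Totals: Δreserves = +£964B, Δdeposits = −£146B.
Δrequired reserves = 8% × −£146B = −£11.68B.
Δexcess reserves = Δreserves − Δrequired = +£964B − (−£11.68B) = +£975.68 billion.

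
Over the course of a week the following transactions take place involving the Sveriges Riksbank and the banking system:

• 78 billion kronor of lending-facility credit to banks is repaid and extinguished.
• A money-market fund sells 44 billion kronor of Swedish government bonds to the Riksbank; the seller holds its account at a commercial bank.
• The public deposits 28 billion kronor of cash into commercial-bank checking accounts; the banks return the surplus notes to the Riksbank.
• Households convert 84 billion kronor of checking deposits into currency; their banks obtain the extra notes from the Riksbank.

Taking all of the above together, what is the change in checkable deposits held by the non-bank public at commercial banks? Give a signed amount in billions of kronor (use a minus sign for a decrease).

-12 billion

Riksbank balance sheet:
  Assets:      Securities +44B, Loans to banks −78B
  Liabilities: Bank reserves −90B, Currency in circulation +56B
Commercial banking system:
  Assets:      Reserves at CB −90B
  Liabilities: Checkable deposits −12B, Borrowings from CB −78B
So the change in checkable deposits held by the non-bank public at commercial banks is -12 billion.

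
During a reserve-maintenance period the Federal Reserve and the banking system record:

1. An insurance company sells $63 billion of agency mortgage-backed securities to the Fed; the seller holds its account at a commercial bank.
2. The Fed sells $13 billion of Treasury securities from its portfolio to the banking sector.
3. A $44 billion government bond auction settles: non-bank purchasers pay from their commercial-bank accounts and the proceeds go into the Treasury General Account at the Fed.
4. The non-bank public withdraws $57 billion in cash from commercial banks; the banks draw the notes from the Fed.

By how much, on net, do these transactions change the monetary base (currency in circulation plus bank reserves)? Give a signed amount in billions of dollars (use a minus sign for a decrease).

+$6 billion

Fed balance sheet:
  Assets:      Securities +$50B
  Liabilities: Bank reserves −$51B, Currency in circulation +$57B, Government deposits +$44B
Commercial banking system:
  Assets:      Reserves at CB −$51B, Securities +$13B
  Liabilities: Checkable deposits −$38B
Monetary base = currency + reserves: +$57B + (−$51B) = +$6 billion.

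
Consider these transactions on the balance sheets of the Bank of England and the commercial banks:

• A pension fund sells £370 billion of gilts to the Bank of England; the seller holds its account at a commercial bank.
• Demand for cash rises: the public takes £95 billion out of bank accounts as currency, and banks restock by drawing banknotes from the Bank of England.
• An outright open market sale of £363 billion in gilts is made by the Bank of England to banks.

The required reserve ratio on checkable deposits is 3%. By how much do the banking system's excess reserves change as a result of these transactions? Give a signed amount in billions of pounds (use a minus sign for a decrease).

-£96.25 billion

Asset purchase (from non-banks) £370 billion: reserves +£370B, deposits +£370B.
Currency withdrawal £95 billion: reserves −£95B, deposits −£95B.
OMO sale (to banks) £363 billion: reserves −£363B, deposits 0.
Totals: Δreserves = −£88B, Δdeposits = +£275B.
Δrequired reserves = 3% × +£275B = +£8.25B.
Δexcess reserves = Δreserves − Δrequired = −£88B − (+£8.25B) = -£96.25 billion.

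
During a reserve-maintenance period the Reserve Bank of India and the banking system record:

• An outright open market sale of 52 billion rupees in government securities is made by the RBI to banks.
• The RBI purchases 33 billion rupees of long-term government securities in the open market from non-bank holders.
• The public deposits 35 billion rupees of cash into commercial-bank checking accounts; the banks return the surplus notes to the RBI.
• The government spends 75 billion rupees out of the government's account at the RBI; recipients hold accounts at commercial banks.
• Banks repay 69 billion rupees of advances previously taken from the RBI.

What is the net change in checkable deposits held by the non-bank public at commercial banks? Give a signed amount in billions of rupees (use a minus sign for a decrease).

OMO sale (to banks) 52 billion rupees: the counterparty is a bank, so public deposits are unchanged → 0.
Asset purchase (from non-banks) 33 billion rupees: non-bank counterparties' bank balances rise → +33B.
Currency deposit 35 billion rupees: non-bank counterparties' bank balances rise → +35B.
Government spending 75 billion rupees: non-bank counterparties' bank balances rise → +75B.
Discount-window repayment 69 billion rupees: the counterparty is a bank, so public deposits are unchanged → 0.
Net: 0 + 33 + 35 + 75 + 0 = +143 billion.

+143 billion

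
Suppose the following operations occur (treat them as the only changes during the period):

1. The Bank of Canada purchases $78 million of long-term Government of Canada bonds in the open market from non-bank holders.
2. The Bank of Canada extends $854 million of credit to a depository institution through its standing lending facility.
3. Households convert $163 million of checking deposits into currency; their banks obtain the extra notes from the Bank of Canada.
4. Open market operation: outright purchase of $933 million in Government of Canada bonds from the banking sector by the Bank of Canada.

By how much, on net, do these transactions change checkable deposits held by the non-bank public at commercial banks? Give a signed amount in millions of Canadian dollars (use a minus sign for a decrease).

-$85 million

Asset purchase (from non-banks) $78 million: non-bank counterparties' bank balances rise → +$78M.
Discount-window loan $854 million: the counterparty is a bank, so public deposits are unchanged → 0.
Currency withdrawal $163 million: non-bank counterparties' bank balances fall → −$163M.
OMO purchase (from banks) $933 million: the counterparty is a bank, so public deposits are unchanged → 0.
Net: 78 + 0 − 163 + 0 = -$85 million.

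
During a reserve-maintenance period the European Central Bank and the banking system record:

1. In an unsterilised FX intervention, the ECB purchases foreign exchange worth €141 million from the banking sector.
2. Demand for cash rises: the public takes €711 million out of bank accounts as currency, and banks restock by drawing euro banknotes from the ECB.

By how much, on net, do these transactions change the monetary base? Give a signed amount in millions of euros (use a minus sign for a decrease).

+€141 million

ECB balance sheet:
  Assets:      Foreign assets +€141M
  Liabilities: Bank reserves −€570M, Currency in circulation +€711M
Monetary base = currency + reserves: +€711M + (−€570M) = +€141 million.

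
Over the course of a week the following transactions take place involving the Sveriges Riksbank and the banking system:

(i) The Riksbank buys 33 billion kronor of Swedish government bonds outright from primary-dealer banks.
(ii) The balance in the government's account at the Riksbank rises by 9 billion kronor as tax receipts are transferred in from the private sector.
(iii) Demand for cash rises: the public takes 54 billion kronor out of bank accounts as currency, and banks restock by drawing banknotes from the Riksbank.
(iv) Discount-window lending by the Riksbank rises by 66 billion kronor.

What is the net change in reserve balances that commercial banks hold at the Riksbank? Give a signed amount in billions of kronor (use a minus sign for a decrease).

OMO purchase (from banks) 33 billion kronor: the Riksbank pays by crediting reserve accounts → +33B.
Government account inflow 9 billion kronor: funds move from bank reserves into the government account → −9B.
Currency withdrawal 54 billion kronor: banks swap reserves for currency → −54B.
Discount-window loan 66 billion kronor: the loan is credited to the bank's reserve account → +66B.
Net: 33 − 9 − 54 + 66 = +36 billion.

+36 billion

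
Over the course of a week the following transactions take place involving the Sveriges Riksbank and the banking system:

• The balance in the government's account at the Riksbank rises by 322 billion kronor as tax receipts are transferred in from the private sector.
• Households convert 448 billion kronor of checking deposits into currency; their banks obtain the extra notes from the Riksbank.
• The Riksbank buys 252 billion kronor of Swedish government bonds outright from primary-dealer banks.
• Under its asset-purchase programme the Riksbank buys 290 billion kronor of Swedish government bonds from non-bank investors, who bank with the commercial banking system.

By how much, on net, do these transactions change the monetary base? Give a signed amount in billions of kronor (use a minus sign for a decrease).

+220 billion

Riksbank balance sheet:
  Assets:      Securities +542B
  Liabilities: Bank reserves −228B, Currency in circulation +448B, Government deposits +322B
Monetary base = currency + reserves: +448B + (−228B) = +220 billion.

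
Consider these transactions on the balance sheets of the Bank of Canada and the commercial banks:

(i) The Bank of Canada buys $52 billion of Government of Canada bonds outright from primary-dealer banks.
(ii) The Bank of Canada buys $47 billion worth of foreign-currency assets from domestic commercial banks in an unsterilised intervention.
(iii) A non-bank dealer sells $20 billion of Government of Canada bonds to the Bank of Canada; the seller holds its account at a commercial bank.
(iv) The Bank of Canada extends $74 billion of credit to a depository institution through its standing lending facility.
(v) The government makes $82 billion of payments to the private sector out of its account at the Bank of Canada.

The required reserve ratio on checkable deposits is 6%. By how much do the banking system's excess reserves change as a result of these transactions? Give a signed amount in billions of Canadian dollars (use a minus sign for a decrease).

+$268.88 billion

OMO purchase (from banks) $52 billion: reserves +$52B, deposits 0.
FX purchase $47 billion: reserves +$47B, deposits 0.
Asset purchase (from non-banks) $20 billion: reserves +$20B, deposits +$20B.
Discount-window loan $74 billion: reserves +$74B, deposits 0.
Government spending $82 billion: reserves +$82B, deposits +$82B.
Totals: Δreserves = +$275B, Δdeposits = +$102B.
Δrequired reserves = 6% × +$102B = +$6.12B.
Δexcess reserves = Δreserves − Δrequired = +$275B − (+$6.12B) = +$268.88 billion.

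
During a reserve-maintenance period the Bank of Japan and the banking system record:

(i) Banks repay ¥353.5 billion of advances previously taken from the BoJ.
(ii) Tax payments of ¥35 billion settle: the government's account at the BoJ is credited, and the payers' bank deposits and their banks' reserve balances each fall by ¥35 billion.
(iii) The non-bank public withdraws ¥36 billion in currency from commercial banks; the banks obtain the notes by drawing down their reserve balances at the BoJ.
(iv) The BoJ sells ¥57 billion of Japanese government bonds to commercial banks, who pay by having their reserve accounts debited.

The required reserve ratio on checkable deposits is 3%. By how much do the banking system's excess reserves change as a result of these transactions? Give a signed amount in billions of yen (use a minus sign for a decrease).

Discount-window repayment ¥353.5 billion: reserves −¥353.5B, deposits 0.
Government account inflow ¥35 billion: reserves −¥35B, deposits −¥35B.
Currency withdrawal ¥36 billion: reserves −¥36B, deposits −¥36B.
OMO sale (to banks) ¥57 billion: reserves −¥57B, deposits 0.
Totals: Δreserves = −¥481.5B, Δdeposits = −¥71B.
Δrequired reserves = 3% × −¥71B = −¥2.13B.
Δexcess reserves = Δreserves − Δrequired = −¥481.5B − (−¥2.13B) = -¥479.37 billion.

-¥479.37 billion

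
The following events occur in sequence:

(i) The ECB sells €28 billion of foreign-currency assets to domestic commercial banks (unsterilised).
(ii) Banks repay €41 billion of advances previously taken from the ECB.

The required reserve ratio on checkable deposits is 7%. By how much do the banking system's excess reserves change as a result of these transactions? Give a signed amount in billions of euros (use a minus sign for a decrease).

-€69 billion

FX sale €28 billion: reserves −€28B, deposits 0.
Discount-window repayment €41 billion: reserves −€41B, deposits 0.
Totals: Δreserves = −€69B, Δdeposits = 0.
Δrequired reserves = 7% × 0 = 0.
Δexcess reserves = Δreserves − Δrequired = −€69B − (0) = -€69 billion.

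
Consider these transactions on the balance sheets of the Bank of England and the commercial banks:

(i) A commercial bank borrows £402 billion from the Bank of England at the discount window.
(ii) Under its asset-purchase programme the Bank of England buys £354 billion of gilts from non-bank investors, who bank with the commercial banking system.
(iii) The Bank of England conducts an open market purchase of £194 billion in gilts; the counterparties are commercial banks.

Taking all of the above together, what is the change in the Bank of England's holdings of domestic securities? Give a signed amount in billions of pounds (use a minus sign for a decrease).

+£548 billion

Bank of England balance sheet:
  Assets:      Securities +£548B, Loans to banks +£402B
  Liabilities: Bank reserves +£950B
So the change in the Bank of England's holdings of domestic securities is +£548 billion.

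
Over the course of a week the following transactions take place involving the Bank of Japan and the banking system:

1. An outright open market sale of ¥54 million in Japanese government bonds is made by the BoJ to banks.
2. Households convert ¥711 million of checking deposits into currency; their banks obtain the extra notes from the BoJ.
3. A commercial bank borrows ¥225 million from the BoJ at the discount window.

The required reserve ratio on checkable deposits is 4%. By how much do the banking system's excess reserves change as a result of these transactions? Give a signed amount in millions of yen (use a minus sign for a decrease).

-¥511.56 million

OMO sale (to banks) ¥54 million: reserves −¥54M, deposits 0.
Currency withdrawal ¥711 million: reserves −¥711M, deposits −¥711M.
Discount-window loan ¥225 million: reserves +¥225M, deposits 0.
Totals: Δreserves = −¥540M, Δdeposits = −¥711M.
Δrequired reserves = 4% × −¥711M = −¥28.44M.
Δexcess reserves = Δreserves − Δrequired = −¥540M − (−¥28.44M) = -¥511.56 million.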